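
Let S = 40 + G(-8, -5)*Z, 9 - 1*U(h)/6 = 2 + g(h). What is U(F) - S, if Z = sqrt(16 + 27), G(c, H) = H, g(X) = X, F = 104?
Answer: -622 + 5*sqrt(43) ≈ -589.21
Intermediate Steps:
Z = sqrt(43) ≈ 6.5574
U(h) = 42 - 6*h (U(h) = 54 - 6*(2 + h) = 54 + (-12 - 6*h) = 42 - 6*h)
S = 40 - 5*sqrt(43) ≈ 7.2128
U(F) - S = (42 - 6*104) - (40 - 5*sqrt(43)) = (42 - 624) + (-40 + 5*sqrt(43)) = -582 + (-40 + 5*sqrt(43)) = -622 + 5*sqrt(43)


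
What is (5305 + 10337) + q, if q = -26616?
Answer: -10974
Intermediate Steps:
(5305 + 10337) + q = (5305 + 10337) - 26616 = 15642 - 26616 = -10974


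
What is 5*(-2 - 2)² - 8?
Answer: 72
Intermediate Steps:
5*(-2 - 2)² - 8 = 5*(-4)² - 8 = 5*16 - 8 = 80 - 8 = 72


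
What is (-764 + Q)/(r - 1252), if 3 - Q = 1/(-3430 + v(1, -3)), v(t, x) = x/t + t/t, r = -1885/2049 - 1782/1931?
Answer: 3444567876623/5675359107704 ≈ 0.60693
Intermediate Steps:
r = -7291253/3956619 (r = -1885*1/2049 - 1782*1/1931 = -1885/2049 - 1782/1931 = -7291253/3956619 ≈ -1.8428)
v(t, x) = 1 + x/t (v(t, x) = x/t + 1 = 1 + x/t)
Q = 10297/3432 (Q = 3 - 1/(-3430 + (1 - 3)/1) = 3 - 1/(-3430 + 1*(-2)) = 3 - 1/(-3430 - 2) = 3 - 1/(-3432) = 3 - 1*(-1/3432) = 3 + 1/3432 = 10297/3432 ≈ 3.0003)
(-764 + Q)/(r - 1252) = (-764 + 10297/3432)/(-7291253/3956619 - 1252) = -2611751/(3432*(-4960978241/3956619)) = -2611751/3432*(-3956619/4960978241) = 3444567876623/5675359107704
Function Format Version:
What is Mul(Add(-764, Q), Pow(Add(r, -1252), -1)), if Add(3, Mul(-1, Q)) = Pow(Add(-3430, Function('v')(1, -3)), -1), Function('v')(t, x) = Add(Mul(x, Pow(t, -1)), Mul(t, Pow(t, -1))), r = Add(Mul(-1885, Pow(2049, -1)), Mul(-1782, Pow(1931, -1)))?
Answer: Rational(3444567876623, 5675359107704) ≈ 0.60693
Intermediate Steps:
r = Rational(-7291253, 3956619) (r = Add(Mul(-1885, Rational(1, 2049)), Mul(-1782, Rational(1, 1931))) = Add(Rational(-1885, 2049), Rational(-1782, 1931)) = Rational(-7291253, 3956619) ≈ -1.8428)
Function('v')(t, x) = Add(1, Mul(x, Pow(t, -1))) (Function('v')(t, x) = Add(Mul(x, Pow(t, -1)), 1) = Add(1, Mul(x, Pow(t, -1))))
Q = Rational(10297, 3432) (Q = Add(3, Mul(-1, Pow(Add(-3430, Mul(Pow(1, -1), Add(1, -3))), -1))) = Add(3, Mul(-1, Pow(Add(-3430, Mul(1, -2)), -1))) = Add(3, Mul(-1, Pow(Add(-3430, -2), -1))) = Add(3, Mul(-1, Pow(-3432, -1))) = Add(3, Mul(-1, Rational(-1, 3432))) = Add(3, Rational(1, 3432)) = Rational(10297, 3432) ≈ 3.0003)
Mul(Add(-764, Q), Pow(Add(r, -1252), -1)) = Mul(Add(-764, Rational(10297, 3432)), Pow(Add(Rational(-7291253, 3956619), -1252), -1)) = Mul(Rational(-2611751, 3432), Pow(Rational(-4960978241, 3956619), -1)) = Mul(Rational(-2611751, 3432), Rational(-3956619, 4960978241)) = Rational(3444567876623, 5675359107704)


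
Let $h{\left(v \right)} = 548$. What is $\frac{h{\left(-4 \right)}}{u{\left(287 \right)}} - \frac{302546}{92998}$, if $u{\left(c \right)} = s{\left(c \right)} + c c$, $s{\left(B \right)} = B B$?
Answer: $- \frac{12447465011}{3830076131} \approx -3.2499$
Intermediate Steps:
$s{\left(B \right)} = B^{2}$
$u{\left(c \right)} = 2 c^{2}$ ($u{\left(c \right)} = c^{2} + c c = c^{2} + c^{2} = 2 c^{2}$)
$\frac{h{\left(-4 \right)}}{u{\left(287 \right)}} - \frac{302546}{92998} = \frac{548}{2 \cdot 287^{2}} - \frac{302546}{92998} = \frac{548}{2 \cdot 82369} - \frac{151273}{46499} = \frac{548}{164738} - \frac{151273}{46499} = 548 \cdot \frac{1}{164738} - \frac{151273}{46499} = \frac{274}{82369} - \frac{151273}{46499} = - \frac{12447465011}{3830076131}$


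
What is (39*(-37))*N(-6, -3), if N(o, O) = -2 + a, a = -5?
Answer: 10101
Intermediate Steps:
N(o, O) = -7 (N(o, O) = -2 - 5 = -7)
(39*(-37))*N(-6, -3) = (39*(-37))*(-7) = -1443*(-7) = 10101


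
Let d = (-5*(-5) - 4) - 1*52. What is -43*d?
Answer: 1333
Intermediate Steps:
d = -31 (d = (25 - 4) - 52 = 21 - 52 = -31)
-43*d = -43*(-31) = 1333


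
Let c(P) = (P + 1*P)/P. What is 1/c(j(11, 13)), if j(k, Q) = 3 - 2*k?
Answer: ½ ≈ 0.50000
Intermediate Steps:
c(P) = 2 (c(P) = (P + P)/P = (2*P)/P = 2)
1/c(j(11, 13)) = 1/2 = ½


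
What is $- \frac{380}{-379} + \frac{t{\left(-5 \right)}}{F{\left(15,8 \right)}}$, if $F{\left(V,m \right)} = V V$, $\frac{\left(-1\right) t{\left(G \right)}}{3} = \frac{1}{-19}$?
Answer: $\frac{541879}{540075} \approx 1.0033$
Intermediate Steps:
$t{\left(G \right)} = \frac{3}{19}$ ($t{\left(G \right)} = - \frac{3}{-19} = \left(-3\right) \left(- \frac{1}{19}\right) = \frac{3}{19}$)
$F{\left(V,m \right)} = V^{2}$
$- \frac{380}{-379} + \frac{t{\left(-5 \right)}}{F{\left(15,8 \right)}} = - \frac{380}{-379} + \frac{3}{19 \cdot 15^{2}} = \left(-380\right) \left(- \frac{1}{379}\right) + \frac{3}{19 \cdot 225} = \frac{380}{379} + \frac{3}{19} \cdot \frac{1}{225} = \frac{380}{379} + \frac{1}{1425} = \frac{541879}{540075}$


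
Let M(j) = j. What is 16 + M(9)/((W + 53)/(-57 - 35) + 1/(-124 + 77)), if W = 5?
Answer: 3086/1409 ≈ 2.1902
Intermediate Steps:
16 + M(9)/((W + 53)/(-57 - 35) + 1/(-124 + 77)) = 16 + 9/((5 + 53)/(-57 - 35) + 1/(-124 + 77)) = 16 + 9/(58/(-92) + 1/(-47)) = 16 + 9/(58*(-1/92) - 1/47) = 16 + 9/(-29/46 - 1/47) = 16 + 9/(-1409/2162) = 16 + 9*(-2162/1409) = 16 - 19458/1409 = 3086/1409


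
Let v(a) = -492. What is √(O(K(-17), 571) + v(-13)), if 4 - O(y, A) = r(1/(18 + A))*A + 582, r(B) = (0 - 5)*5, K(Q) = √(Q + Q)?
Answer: √13205 ≈ 114.91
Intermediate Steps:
K(Q) = √2*√Q (K(Q) = √(2*Q) = √2*√Q)
r(B) = -25 (r(B) = -5*5 = -25)
O(y, A) = -578 + 25*A (O(y, A) = 4 - (-25*A + 582) = 4 - (582 - 25*A) = 4 + (-582 + 25*A) = -578 + 25*A)
√(O(K(-17), 571) + v(-13)) = √((-578 + 25*571) - 492) = √((-578 + 14275) - 492) = √(13697 - 492) = √13205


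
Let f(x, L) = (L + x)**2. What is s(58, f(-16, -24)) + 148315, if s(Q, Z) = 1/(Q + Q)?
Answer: 17204541/116 ≈ 1.4832e+5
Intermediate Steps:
s(Q, Z) = 1/(2*Q)
s(58, f(-16, -24)) + 148315 = (1/2)/58 + 148315 = (1/2)*(1/58) + 148315 = 1/116 + 148315 = 17204541/116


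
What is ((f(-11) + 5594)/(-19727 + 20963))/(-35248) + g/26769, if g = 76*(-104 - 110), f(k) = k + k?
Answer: -59059597355/97186032336 ≈ -0.60770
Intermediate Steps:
f(k) = 2*k
g = -16264 (g = 76*(-214) = -16264)
((f(-11) + 5594)/(-19727 + 20963))/(-35248) + g/26769 = ((2*(-11) + 5594)/(-19727 + 20963))/(-35248) - 16264/26769 = ((-22 + 5594)/1236)*(-1/35248) - 16264*1/26769 = (5572*(1/1236))*(-1/35248) - 16264/26769 = (1393/309)*(-1/35248) - 16264/26769 = -1393/10891632 - 16264/26769 = -59059597355/97186032336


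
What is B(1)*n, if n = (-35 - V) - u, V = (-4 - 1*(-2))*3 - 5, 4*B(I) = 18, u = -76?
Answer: 234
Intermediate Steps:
B(I) = 9/2 (B(I) = (¼)*18 = 9/2)
V = -11 (V = (-4 + 2)*3 - 5 = -2*3 - 5 = -6 - 5 = -11)
n = 52 (n = (-35 - 1*(-11)) - 1*(-76) = (-35 + 11) + 76 = -24 + 76 = 52)
B(1)*n = (9/2)*52 = 234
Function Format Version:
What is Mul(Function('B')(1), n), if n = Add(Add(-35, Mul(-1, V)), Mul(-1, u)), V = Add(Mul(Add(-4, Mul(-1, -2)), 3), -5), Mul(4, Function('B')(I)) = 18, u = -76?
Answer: 234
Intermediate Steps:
Function('B')(I) = Rational(9, 2) (Function('B')(I) = Mul(Rational(1, 4), 18) = Rational(9, 2))
V = -11 (V = Add(Mul(Add(-4, 2), 3), -5) = Add(Mul(-2, 3), -5) = Add(-6, -5) = -11)
n = 52 (n = Add(Add(-35, Mul(-1, -11)), Mul(-1, -76)) = Add(Add(-35, 11), 76) = Add(-24, 76) = 52)
Mul(Function('B')(1), n) = Mul(Rational(9, 2), 52) = 234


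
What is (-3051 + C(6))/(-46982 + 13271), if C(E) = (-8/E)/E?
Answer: 27461/303399 ≈ 0.090511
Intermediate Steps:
C(E) = -8/E²
(-3051 + C(6))/(-46982 + 13271) = (-3051 - 8/6²)/(-46982 + 13271) = (-3051 - 8*1/36)/(-33711) = (-3051 - 2/9)*(-1/33711) = -27461/9*(-1/33711) = 27461/303399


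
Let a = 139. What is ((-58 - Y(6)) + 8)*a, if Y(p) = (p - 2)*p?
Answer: -10286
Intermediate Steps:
Y(p) = p*(-2 + p) (Y(p) = (-2 + p)*p = p*(-2 + p))
((-58 - Y(6)) + 8)*a = ((-58 - 6*(-2 + 6)) + 8)*139 = ((-58 - 6*4) + 8)*139 = ((-58 - 1*24) + 8)*139 = ((-58 - 24) + 8)*139 = (-82 + 8)*139 = -74*139 = -10286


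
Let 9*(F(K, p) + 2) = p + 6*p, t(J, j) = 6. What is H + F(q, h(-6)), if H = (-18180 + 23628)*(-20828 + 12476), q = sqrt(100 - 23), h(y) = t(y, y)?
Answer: -136505080/3 ≈ -4.5502e+7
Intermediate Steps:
h(y) = 6
q = sqrt(77) ≈ 8.7750
F(K, p) = -2 + 7*p/9 (F(K, p) = -2 + (p + 6*p)/9 = -2 + (7*p)/9 = -2 + 7*p/9)
H = -45501696 (H = 5448*(-8352) = -45501696)
H + F(q, h(-6)) = -45501696 + (-2 + (7/9)*6) = -45501696 + (-2 + 14/3) = -45501696 + 8/3 = -136505080/3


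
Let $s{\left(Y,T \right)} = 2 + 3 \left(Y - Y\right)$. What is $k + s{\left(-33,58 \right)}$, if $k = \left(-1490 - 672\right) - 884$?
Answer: $-3044$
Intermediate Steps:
$s{\left(Y,T \right)} = 2$ ($s{\left(Y,T \right)} = 2 + 3 \cdot 0 = 2 + 0 = 2$)
$k = -3046$ ($k = -2162 - 884 = -3046$)
$k + s{\left(-33,58 \right)} = -3046 + 2 = -3044$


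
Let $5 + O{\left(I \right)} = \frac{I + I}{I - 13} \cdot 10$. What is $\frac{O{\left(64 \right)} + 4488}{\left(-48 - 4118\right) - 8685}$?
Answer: $- \frac{229913}{655401} \approx -0.3508$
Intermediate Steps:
$O{\left(I \right)} = -5 + \frac{20 I}{-13 + I}$ ($O{\left(I \right)} = -5 + \frac{I + I}{I - 13} \cdot 10 = -5 + \frac{2 I}{-13 + I} 10 = -5 + \frac{20 I}{-13 + I}$)
$\frac{O{\left(64 \right)} + 4488}{\left(-48 - 4118\right) - 8685} = \frac{\frac{5 \left(13 + 3 \cdot 64\right)}{-13 + 64} + 4488}{\left(-48 - 4118\right) - 8685} = \frac{\frac{5 \left(13 + 192\right)}{51} + 4488}{\left(-48 - 4118\right) - 8685} = \frac{5 \cdot \frac{1}{51} \cdot 205 + 4488}{-4166 - 8685} = \frac{\frac{1025}{51} + 4488}{-12851} = \frac{229913}{51} \left(- \frac{1}{12851}\right) = - \frac{229913}{655401}$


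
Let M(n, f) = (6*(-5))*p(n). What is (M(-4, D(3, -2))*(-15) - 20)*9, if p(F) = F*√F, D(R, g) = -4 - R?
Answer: -180 - 32400*I ≈ -180.0 - 32400.0*I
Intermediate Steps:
p(F) = F^(3/2)
M(n, f) = -30*n^(3/2) (M(n, f) = (6*(-5))*n^(3/2) = -30*n^(3/2))
(M(-4, D(3, -2))*(-15) - 20)*9 = (-(-240)*I*(-15) - 20)*9 = ((240*I)*(-15) - 20)*9 = (-3600*I - 20)*9 = (-20 - 3600*I)*9 = -180 - 32400*I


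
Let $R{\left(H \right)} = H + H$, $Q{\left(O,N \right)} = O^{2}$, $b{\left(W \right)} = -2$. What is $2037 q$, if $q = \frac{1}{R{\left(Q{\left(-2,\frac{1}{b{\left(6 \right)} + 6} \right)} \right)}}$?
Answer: $\frac{2037}{8} \approx 254.63$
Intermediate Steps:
$R{\left(H \right)} = 2 H$
$q = \frac{1}{8}$ ($q = \frac{1}{2 \left(-2\right)^{2}} = \frac{1}{2 \cdot 4} = \frac{1}{8} \approx 0.125$)
$2037 q = 2037 \cdot \frac{1}{8} = \frac{2037}{8}$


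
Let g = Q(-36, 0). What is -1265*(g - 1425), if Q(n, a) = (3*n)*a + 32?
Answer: 1762145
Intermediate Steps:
Q(n, a) = 32 + 3*a*n (Q(n, a) = 3*a*n + 32 = 32 + 3*a*n)
g = 32 (g = 32 + 3*0*(-36) = 32 + 0 = 32)
-1265*(g - 1425) = -1265*(32 - 1425) = -1265*(-1393) = 1762145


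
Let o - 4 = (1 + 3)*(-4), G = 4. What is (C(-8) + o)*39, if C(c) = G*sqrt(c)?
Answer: -468 + 312*I*sqrt(2) ≈ -468.0 + 441.23*I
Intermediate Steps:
C(c) = 4*sqrt(c)
o = -12 (o = 4 + (1 + 3)*(-4) = 4 + 4*(-4) = 4 - 16 = -12)
(C(-8) + o)*39 = (4*sqrt(-8) - 12)*39 = (4*(2*I*sqrt(2)) - 12)*39 = (8*I*sqrt(2) - 12)*39 = (-12 + 8*I*sqrt(2))*39 = -468 + 312*I*sqrt(2)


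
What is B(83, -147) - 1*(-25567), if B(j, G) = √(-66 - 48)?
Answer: 25567 + I*√114 ≈ 25567.0 + 10.677*I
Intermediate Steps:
B(j, G) = I*√114 (B(j, G) = √(-114) = I*√114)
B(83, -147) - 1*(-25567) = I*√114 - 1*(-25567) = I*√114 + 25567 = 25567 + I*√114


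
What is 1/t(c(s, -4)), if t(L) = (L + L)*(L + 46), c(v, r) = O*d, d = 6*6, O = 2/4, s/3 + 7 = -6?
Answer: 1/2304 ≈ 0.00043403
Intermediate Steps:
s = -39 (s = -21 + 3*(-6) = -21 - 18 = -39)
O = ½ (O = 2*(¼) = ½ ≈ 0.50000)
d = 36
c(v, r) = 18 (c(v, r) = (½)*36 = 18)
t(L) = 2*L*(46 + L) (t(L) = (2*L)*(46 + L) = 2*L*(46 + L))
1/t(c(s, -4)) = 1/(2*18*(46 + 18)) = 1/(2*18*64) = 1/2304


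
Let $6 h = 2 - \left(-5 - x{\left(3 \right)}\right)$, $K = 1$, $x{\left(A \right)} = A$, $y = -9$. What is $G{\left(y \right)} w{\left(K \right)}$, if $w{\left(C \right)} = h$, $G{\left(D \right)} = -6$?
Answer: $-10$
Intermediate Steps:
$h = \frac{5}{3}$ ($h = \frac{2 - \left(-5 - 3\right)}{6} = \frac{2 - -8}{6} = \frac{2 + 8}{6} = \frac{1}{6} \cdot 10 = \frac{5}{3} \approx 1.6667$)
$w{\left(C \right)} = \frac{5}{3}$
$G{\left(y \right)} w{\left(K \right)} = \left(-6\right) \frac{5}{3} = -10$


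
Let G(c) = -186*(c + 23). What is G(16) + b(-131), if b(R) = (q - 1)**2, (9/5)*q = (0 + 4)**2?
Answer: -582533/81 ≈ -7191.8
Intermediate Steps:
q = 80/9 (q = 5*(0 + 4)**2/9 = (5/9)*4**2 = (5/9)*16 = 80/9 ≈ 8.8889)
G(c) = -4278 - 186*c (G(c) = -186*(23 + c) = -4278 - 186*c)
b(R) = 5041/81 (b(R) = (80/9 - 1)**2 = (71/9)**2 = 5041/81)
G(16) + b(-131) = (-4278 - 186*16) + 5041/81 = (-4278 - 2976) + 5041/81 = -7254 + 5041/81 = -582533/81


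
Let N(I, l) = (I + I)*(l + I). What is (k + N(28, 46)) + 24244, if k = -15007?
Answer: 13381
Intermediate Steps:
N(I, l) = 2*I*(I + l) (N(I, l) = (2*I)*(I + l) = 2*I*(I + l))
(k + N(28, 46)) + 24244 = (-15007 + 2*28*(28 + 46)) + 24244 = (-15007 + 2*28*74) + 24244 = (-15007 + 4144) + 24244 = -10863 + 24244 = 13381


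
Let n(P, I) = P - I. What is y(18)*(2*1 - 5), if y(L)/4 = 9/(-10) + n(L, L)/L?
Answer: 54/5 ≈ 10.800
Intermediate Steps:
y(L) = -18/5 (y(L) = 4*(9/(-10) + (L - L)/L) = 4*(9*(-⅒) + 0/L) = 4*(-9/10 + 0) = 4*(-9/10) = -18/5)
y(18)*(2*1 - 5) = -18*(2*1 - 5)/5 = -18*(2 - 5)/5 = -18/5*(-3) = 54/5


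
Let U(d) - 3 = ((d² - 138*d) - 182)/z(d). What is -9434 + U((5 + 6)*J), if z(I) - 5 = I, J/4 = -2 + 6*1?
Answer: -1700505/181 ≈ -9395.1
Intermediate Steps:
J = 16 (J = 4*(-2 + 6*1) = 4*(-2 + 6) = 4*4 = 16)
z(I) = 5 + I
U(d) = 3 + (-182 + d² - 138*d)/(5 + d) (U(d) = 3 + ((d² - 138*d) - 182)/(5 + d) = 3 + (-182 + d² - 138*d)/(5 + d))
-9434 + U((5 + 6)*J) = -9434 + (-167 + ((5 + 6)*16)² - 135*(5 + 6)*16)/(5 + (5 + 6)*16) = -9434 + (-167 + (11*16)² - 1485*16)/(5 + 11*16) = -9434 + (-167 + 176² - 135*176)/(5 + 176) = -9434 + (-167 + 30976 - 23760)/181 = -9434 + (1/181)*7049 = -9434 + 7049/181 = -1700505/181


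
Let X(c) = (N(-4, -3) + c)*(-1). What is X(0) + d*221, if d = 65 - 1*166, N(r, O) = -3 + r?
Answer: -22314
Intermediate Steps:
d = -101 (d = 65 - 166 = -101)
X(c) = 7 - c (X(c) = ((-3 - 4) + c)*(-1) = (-7 + c)*(-1) = 7 - c)
X(0) + d*221 = (7 - 1*0) - 101*221 = (7 + 0) - 22321 = 7 - 22321 = -22314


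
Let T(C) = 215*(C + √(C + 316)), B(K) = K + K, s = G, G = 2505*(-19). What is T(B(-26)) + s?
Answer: -58775 + 430*√66 ≈ -55282.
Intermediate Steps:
G = -47595
s = -47595
B(K) = 2*K
T(C) = 215*C + 215*√(316 + C) (T(C) = 215*(C + √(316 + C)) = 215*C + 215*√(316 + C))
T(B(-26)) + s = (215*(2*(-26)) + 215*√(316 + 2*(-26))) - 47595 = (215*(-52) + 215*√(316 - 52)) - 47595 = (-11180 + 215*√264) - 47595 = (-11180 + 215*(2*√66)) - 47595 = (-11180 + 430*√66) - 47595 = -58775 + 430*√66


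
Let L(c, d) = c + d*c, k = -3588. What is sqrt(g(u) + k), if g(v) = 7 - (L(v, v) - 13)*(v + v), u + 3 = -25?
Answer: sqrt(38027) ≈ 195.01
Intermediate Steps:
u = -28 (u = -3 - 25 = -28)
L(c, d) = c + c*d
g(v) = 7 - 2*v*(-13 + v*(1 + v)) (g(v) = 7 - (v*(1 + v) - 13)*(v + v) = 7 - (-13 + v*(1 + v))*2*v = 7 - 2*v*(-13 + v*(1 + v)))
sqrt(g(u) + k) = sqrt((7 + 26*(-28) - 2*(-28)**2*(1 - 28)) - 3588) = sqrt((7 - 728 - 2*784*(-27)) - 3588) = sqrt((7 - 728 + 42336) - 3588) = sqrt(41615 - 3588) = sqrt(38027)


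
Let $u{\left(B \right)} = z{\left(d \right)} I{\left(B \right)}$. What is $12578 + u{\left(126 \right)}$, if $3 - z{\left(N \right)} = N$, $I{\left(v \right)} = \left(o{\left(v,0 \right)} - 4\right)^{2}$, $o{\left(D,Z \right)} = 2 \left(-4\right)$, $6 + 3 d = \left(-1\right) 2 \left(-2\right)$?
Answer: $13106$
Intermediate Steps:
$d = - \frac{2}{3}$ ($d = -2 + \frac{\left(-1\right) 2 \left(-2\right)}{3} = -2 + \frac{\left(-2\right) \left(-2\right)}{3} = -2 + \frac{1}{3} \cdot 4 = -2 + \frac{4}{3} = - \frac{2}{3} \approx -0.66667$)
$o{\left(D,Z \right)} = -8$
$I{\left(v \right)} = 144$ ($I{\left(v \right)} = \left(-8 - 4\right)^{2} = \left(-12\right)^{2} = 144$)
$z{\left(N \right)} = 3 - N$
$u{\left(B \right)} = 528$ ($u{\left(B \right)} = \left(3 - - \frac{2}{3}\right) 144 = \left(3 + \frac{2}{3}\right) 144 = \frac{11}{3} \cdot 144 = 528$)
$12578 + u{\left(126 \right)} = 12578 + 528 = 13106$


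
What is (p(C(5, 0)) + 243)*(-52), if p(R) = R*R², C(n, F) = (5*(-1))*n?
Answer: 799864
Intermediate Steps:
C(n, F) = -5*n
p(R) = R³
(p(C(5, 0)) + 243)*(-52) = ((-5*5)³ + 243)*(-52) = ((-25)³ + 243)*(-52) = (-15625 + 243)*(-52) = -15382*(-52) = 799864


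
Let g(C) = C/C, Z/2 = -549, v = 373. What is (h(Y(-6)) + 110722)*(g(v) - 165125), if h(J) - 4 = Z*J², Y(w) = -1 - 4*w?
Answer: 77627434384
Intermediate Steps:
Z = -1098 (Z = 2*(-549) = -1098)
g(C) = 1
h(J) = 4 - 1098*J²
(h(Y(-6)) + 110722)*(g(v) - 165125) = ((4 - 1098*(-1 - 4*(-6))²) + 110722)*(1 - 165125) = ((4 - 1098*(-1 + 24)²) + 110722)*(-165124) = ((4 - 1098*23²) + 110722)*(-165124) = ((4 - 1098*529) + 110722)*(-165124) = ((4 - 580842) + 110722)*(-165124) = (-580838 + 110722)*(-165124) = -470116*(-165124) = 77627434384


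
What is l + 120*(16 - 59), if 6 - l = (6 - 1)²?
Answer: -5179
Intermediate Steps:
l = -19 (l = 6 - (6 - 1)² = 6 - 1*5² = 6 - 1*25 = 6 - 25 = -19)
l + 120*(16 - 59) = -19 + 120*(16 - 59) = -19 + 120*(-43) = -19 - 5160 = -5179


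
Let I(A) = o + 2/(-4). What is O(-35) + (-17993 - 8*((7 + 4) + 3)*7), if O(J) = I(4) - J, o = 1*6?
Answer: -37473/2 ≈ -18737.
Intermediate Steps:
o = 6
I(A) = 11/2 (I(A) = 6 + 2/(-4) = 6 + 2*(-1/4) = 6 - 1/2 = 11/2)
O(J) = 11/2 - J
O(-35) + (-17993 - 8*((7 + 4) + 3)*7) = (11/2 - 1*(-35)) + (-17993 - 8*((7 + 4) + 3)*7) = (11/2 + 35) + (-17993 - 8*(11 + 3)*7) = 81/2 + (-17993 - 8*14*7) = 81/2 + (-17993 - 112*7) = 81/2 + (-17993 - 1*784) = 81/2 + (-17993 - 784) = 81/2 - 18777 = -37473/2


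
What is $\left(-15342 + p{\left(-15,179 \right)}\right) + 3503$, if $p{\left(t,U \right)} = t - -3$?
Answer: $-11851$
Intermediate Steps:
$p{\left(t,U \right)} = 3 + t$ ($p{\left(t,U \right)} = t + 3 = 3 + t$)
$\left(-15342 + p{\left(-15,179 \right)}\right) + 3503 = \left(-15342 + \left(3 - 15\right)\right) + 3503 = \left(-15342 - 12\right) + 3503 = -15354 + 3503 = -11851$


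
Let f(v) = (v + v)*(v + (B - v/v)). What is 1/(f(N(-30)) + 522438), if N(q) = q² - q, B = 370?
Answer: 1/2938578 ≈ 3.4030e-7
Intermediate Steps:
f(v) = 2*v*(369 + v) (f(v) = (v + v)*(v + (370 - v/v)) = (2*v)*(v + (370 - 1*1)) = (2*v)*(v + (370 - 1)) = (2*v)*(v + 369) = (2*v)*(369 + v) = 2*v*(369 + v))
1/(f(N(-30)) + 522438) = 1/(2*(-30*(-1 - 30))*(369 - 30*(-1 - 30)) + 522438) = 1/(2*(-30*(-31))*(369 - 30*(-31)) + 522438) = 1/(2*930*(369 + 930) + 522438) = 1/(2*930*1299 + 522438) = 1/(2416140 + 522438) = 1/2938578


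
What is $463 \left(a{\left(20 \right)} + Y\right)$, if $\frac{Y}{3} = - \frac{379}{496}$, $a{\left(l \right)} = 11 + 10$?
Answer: $\frac{4296177}{496} \approx 8661.6$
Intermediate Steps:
$a{\left(l \right)} = 21$
$Y = - \frac{1137}{496}$ ($Y = 3 \left(- \frac{379}{496}\right) = - \frac{1137}{496} \approx -2.2923$)
$463 \left(a{\left(20 \right)} + Y\right) = 463 \left(21 - \frac{1137}{496}\right) = 463 \cdot \frac{9279}{496} = \frac{4296177}{496}$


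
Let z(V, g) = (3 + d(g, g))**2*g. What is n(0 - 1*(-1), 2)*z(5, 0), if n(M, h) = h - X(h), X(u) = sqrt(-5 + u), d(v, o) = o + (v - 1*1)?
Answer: 0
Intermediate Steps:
d(v, o) = -1 + o + v (d(v, o) = o + (v - 1) = o + (-1 + v) = -1 + o + v)
n(M, h) = h - sqrt(-5 + h)
z(V, g) = g*(2 + 2*g)**2 (z(V, g) = (3 + (-1 + g + g))**2*g = (3 + (-1 + 2*g))**2*g = (2 + 2*g)**2*g = g*(2 + 2*g)**2)
n(0 - 1*(-1), 2)*z(5, 0) = (2 - sqrt(-5 + 2))*(4*0*(1 + 0)**2) = (2 - sqrt(-3))*(4*0*1**2) = (2 - I*sqrt(3))*(4*0*1) = (2 - I*sqrt(3))*0 = 0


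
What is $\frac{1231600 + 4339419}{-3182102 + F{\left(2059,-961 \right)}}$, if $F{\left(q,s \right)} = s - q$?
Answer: $- \frac{5571019}{3185122} \approx -1.7491$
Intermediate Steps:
$\frac{1231600 + 4339419}{-3182102 + F{\left(2059,-961 \right)}} = \frac{1231600 + 4339419}{-3182102 - 3020} = \frac{5571019}{-3182102 - 3020} = \frac{5571019}{-3185122} = 5571019 \left(- \frac{1}{3185122}\right) = - \frac{5571019}{3185122}$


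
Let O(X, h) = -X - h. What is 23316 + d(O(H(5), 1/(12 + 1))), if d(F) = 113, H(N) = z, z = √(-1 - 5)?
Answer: 23429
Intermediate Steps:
z = I*√6 (z = √(-6) = I*√6 ≈ 2.4495*I)
H(N) = I*√6
23316 + d(O(H(5), 1/(12 + 1))) = 23316 + 113 = 23429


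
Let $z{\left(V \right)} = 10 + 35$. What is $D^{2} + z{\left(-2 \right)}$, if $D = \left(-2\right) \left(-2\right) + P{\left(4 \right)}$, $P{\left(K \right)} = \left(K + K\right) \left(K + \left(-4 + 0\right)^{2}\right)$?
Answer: $26941$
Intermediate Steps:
$z{\left(V \right)} = 45$
$P{\left(K \right)} = 2 K \left(16 + K\right)$ ($P{\left(K \right)} = 2 K \left(K + \left(-4\right)^{2}\right) = 2 K \left(K + 16\right) = 2 K \left(16 + K\right)$)
$D = 164$ ($D = \left(-2\right) \left(-2\right) + 2 \cdot 4 \left(16 + 4\right) = 4 + 2 \cdot 4 \cdot 20 = 4 + 160 = 164$)
$D^{2} + z{\left(-2 \right)} = 164^{2} + 45 = 26896 + 45 = 26941$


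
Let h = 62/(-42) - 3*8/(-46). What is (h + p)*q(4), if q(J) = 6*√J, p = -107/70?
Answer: -23986/805 ≈ -29.796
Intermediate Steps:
p = -107/70 (p = -107*1/70 = -107/70 ≈ -1.5286)
h = -461/483 (h = 62*(-1/42) - 24*(-1/46) = -31/21 + 12/23 = -461/483 ≈ -0.95445)
(h + p)*q(4) = (-461/483 - 107/70)*(6*√4) = -11993*2/805 = -11993/4830*12 = -23986/805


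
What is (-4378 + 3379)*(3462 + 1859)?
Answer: -5315679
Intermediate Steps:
(-4378 + 3379)*(3462 + 1859) = -999*5321 = -5315679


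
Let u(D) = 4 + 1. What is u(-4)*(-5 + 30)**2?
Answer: 3125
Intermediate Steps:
u(D) = 5
u(-4)*(-5 + 30)**2 = 5*(-5 + 30)**2 = 5*25**2 = 5*625 = 3125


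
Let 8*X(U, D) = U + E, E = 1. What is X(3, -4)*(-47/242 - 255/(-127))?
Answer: 55741/61468 ≈ 0.90683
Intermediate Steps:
X(U, D) = 1/8 + U/8 (X(U, D) = (U + 1)/8 = (1 + U)/8 = 1/8 + U/8)
X(3, -4)*(-47/242 - 255/(-127)) = (1/8 + (1/8)*3)*(-47/242 - 255/(-127)) = (1/8 + 3/8)*(-47*1/242 - 255*(-1/127)) = (-47/242 + 255/127)/2 = (1/2)*(55741/30734) = 55741/61468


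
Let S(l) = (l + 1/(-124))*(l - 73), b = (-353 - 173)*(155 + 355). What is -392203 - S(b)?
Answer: -8925942213425/124 ≈ -7.1983e+10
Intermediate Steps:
b = -268260 (b = -526*510 = -268260)
S(l) = (-73 + l)*(-1/124 + l) (S(l) = (l - 1/124)*(-73 + l) = (-1/124 + l)*(-73 + l) = (-73 + l)*(-1/124 + l))
-392203 - S(b) = -392203 - (73/124 + (-268260)**2 - 9053/124*(-268260)) = -392203 - (73/124 + 71963427600 + 607139445/31) = -392203 - 1*8925893580253/124 = -392203 - 8925893580253/124 = -8925942213425/124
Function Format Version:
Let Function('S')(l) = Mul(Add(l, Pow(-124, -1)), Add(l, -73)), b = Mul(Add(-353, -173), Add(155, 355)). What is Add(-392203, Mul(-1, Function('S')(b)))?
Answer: Rational(-8925942213425, 124) ≈ -7.1983e+10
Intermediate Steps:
b = -268260 (b = Mul(-526, 510) = -268260)
Function('S')(l) = Mul(Add(-73, l), Add(Rational(-1, 124), l)) (Function('S')(l) = Mul(Add(l, Rational(-1, 124)), Add(-73, l)) = Mul(Add(Rational(-1, 124), l), Add(-73, l)) = Mul(Add(-73, l), Add(Rational(-1, 124), l)))
Add(-392203, Mul(-1, Function('S')(b))) = Add(-392203, Mul(-1, Add(Rational(73, 124), Pow(-268260, 2), Mul(Rational(-9053, 124), -268260)))) = Add(-392203, Mul(-1, Add(Rational(73, 124), 71963427600, Rational(607139445, 31)))) = Add(-392203, Mul(-1, Rational(8925893580253, 124))) = Add(-392203, Rational(-8925893580253, 124)) = Rational(-8925942213425, 124)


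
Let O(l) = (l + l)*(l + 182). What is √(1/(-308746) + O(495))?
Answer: √63889066526689934/308746 ≈ 818.68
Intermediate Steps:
O(l) = 2*l*(182 + l) (O(l) = (2*l)*(182 + l) = 2*l*(182 + l))
√(1/(-308746) + O(495)) = √(1/(-308746) + 2*495*(182 + 495)) = √(-1/308746 + 2*495*677) = √(-1/308746 + 670230) = √(206930831579/308746) = √63889066526689934/308746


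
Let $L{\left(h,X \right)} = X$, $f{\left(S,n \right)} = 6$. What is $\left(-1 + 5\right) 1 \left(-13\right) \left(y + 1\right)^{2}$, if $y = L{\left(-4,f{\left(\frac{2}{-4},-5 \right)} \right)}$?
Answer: $-2548$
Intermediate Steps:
$y = 6$
$\left(-1 + 5\right) 1 \left(-13\right) \left(y + 1\right)^{2} = \left(-1 + 5\right) 1 \left(-13\right) \left(6 + 1\right)^{2} = 4 \cdot 1 \left(-13\right) 7^{2} = 4 \left(-13\right) 49 = \left(-52\right) 49 = -2548$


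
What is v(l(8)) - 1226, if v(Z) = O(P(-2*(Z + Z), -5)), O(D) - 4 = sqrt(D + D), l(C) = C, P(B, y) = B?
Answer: -1222 + 8*I ≈ -1222.0 + 8.0*I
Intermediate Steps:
O(D) = 4 + sqrt(2)*sqrt(D) (O(D) = 4 + sqrt(D + D) = 4 + sqrt(2*D) = 4 + sqrt(2)*sqrt(D))
v(Z) = 4 + 2*sqrt(2)*sqrt(-Z) (v(Z) = 4 + sqrt(2)*sqrt(-2*(Z + Z)) = 4 + sqrt(2)*sqrt(-4*Z) = 4 + sqrt(2)*(2*sqrt(-Z)) = 4 + 2*sqrt(2)*sqrt(-Z))
v(l(8)) - 1226 = (4 + 2*sqrt(2)*sqrt(-1*8)) - 1226 = (4 + 2*sqrt(2)*sqrt(-8)) - 1226 = (4 + 2*sqrt(2)*(2*I*sqrt(2))) - 1226 = (4 + 8*I) - 1226 = -1222 + 8*I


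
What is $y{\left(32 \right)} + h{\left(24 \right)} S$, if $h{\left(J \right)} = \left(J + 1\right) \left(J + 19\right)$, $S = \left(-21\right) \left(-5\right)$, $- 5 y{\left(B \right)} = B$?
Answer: $\frac{564343}{5} \approx 1.1287 \cdot 10^{5}$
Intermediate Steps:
$y{\left(B \right)} = - \frac{B}{5}$
$S = 105$
$h{\left(J \right)} = \left(1 + J\right) \left(19 + J\right)$
$y{\left(32 \right)} + h{\left(24 \right)} S = \left(- \frac{1}{5}\right) 32 + \left(19 + 24^{2} + 20 \cdot 24\right) 105 = - \frac{32}{5} + \left(19 + 576 + 480\right) 105 = - \frac{32}{5} + 1075 \cdot 105 = - \frac{32}{5} + 112875 = \frac{564343}{5}$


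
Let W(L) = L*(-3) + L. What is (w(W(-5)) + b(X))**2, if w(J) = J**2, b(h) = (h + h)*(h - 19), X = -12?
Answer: 712336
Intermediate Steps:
W(L) = -2*L (W(L) = -3*L + L = -2*L)
b(h) = 2*h*(-19 + h) (b(h) = (2*h)*(-19 + h) = 2*h*(-19 + h))
(w(W(-5)) + b(X))**2 = ((-2*(-5))**2 + 2*(-12)*(-19 - 12))**2 = (10**2 + 2*(-12)*(-31))**2 = (100 + 744)**2 = 844**2 = 712336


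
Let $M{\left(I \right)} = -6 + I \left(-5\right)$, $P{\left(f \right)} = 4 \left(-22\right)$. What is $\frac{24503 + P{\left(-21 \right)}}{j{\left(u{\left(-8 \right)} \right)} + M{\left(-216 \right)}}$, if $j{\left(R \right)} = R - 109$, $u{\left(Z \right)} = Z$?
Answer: $\frac{24415}{957} \approx 25.512$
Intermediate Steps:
$j{\left(R \right)} = -109 + R$
$P{\left(f \right)} = -88$
$M{\left(I \right)} = -6 - 5 I$
$\frac{24503 + P{\left(-21 \right)}}{j{\left(u{\left(-8 \right)} \right)} + M{\left(-216 \right)}} = \frac{24503 - 88}{\left(-109 - 8\right) - -1074} = \frac{24415}{-117 + \left(-6 + 1080\right)} = \frac{24415}{-117 + 1074} = \frac{24415}{957}$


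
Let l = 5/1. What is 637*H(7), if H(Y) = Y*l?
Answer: 22295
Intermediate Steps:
l = 5 (l = 5*1 = 5)
H(Y) = 5*Y (H(Y) = Y*5 = 5*Y)
637*H(7) = 637*(5*7) = 637*35 = 22295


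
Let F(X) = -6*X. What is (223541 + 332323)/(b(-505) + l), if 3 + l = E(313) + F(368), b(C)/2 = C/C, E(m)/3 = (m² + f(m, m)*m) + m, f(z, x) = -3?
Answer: 138966/72455 ≈ 1.9180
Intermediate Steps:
E(m) = -6*m + 3*m² (E(m) = 3*((m² - 3*m) + m) = 3*(m² - 2*m) = -6*m + 3*m²)
b(C) = 2 (b(C) = 2*(C/C) = 2*1 = 2)
l = 289818 (l = -3 + (3*313*(-2 + 313) - 6*368) = -3 + (3*313*311 - 2208) = -3 + (292029 - 2208) = -3 + 289821 = 289818)
(223541 + 332323)/(b(-505) + l) = (223541 + 332323)/(2 + 289818) = 555864/289820 = 555864*(1/289820) = 138966/72455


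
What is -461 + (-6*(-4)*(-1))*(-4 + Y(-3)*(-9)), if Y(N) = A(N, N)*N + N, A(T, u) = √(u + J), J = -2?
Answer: -1013 - 648*I*√5 ≈ -1013.0 - 1449.0*I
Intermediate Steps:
A(T, u) = √(-2 + u) (A(T, u) = √(u - 2) = √(-2 + u))
Y(N) = N + N*√(-2 + N) (Y(N) = √(-2 + N)*N + N = N*√(-2 + N) + N = N + N*√(-2 + N))
-461 + (-6*(-4)*(-1))*(-4 + Y(-3)*(-9)) = -461 + (-6*(-4)*(-1))*(-4 - 3*(1 + √(-2 - 3))*(-9)) = -461 + (24*(-1))*(-4 - 3*(1 + √(-5))*(-9)) = -461 - 24*(-4 - 3*(1 + I*√5)*(-9)) = -461 - 24*(-4 + (-3 - 3*I*√5)*(-9)) = -461 - 24*(-4 + (27 + 27*I*√5)) = -461 - 24*(23 + 27*I*√5) = -461 + (-552 - 648*I*√5) = -1013 - 648*I*√5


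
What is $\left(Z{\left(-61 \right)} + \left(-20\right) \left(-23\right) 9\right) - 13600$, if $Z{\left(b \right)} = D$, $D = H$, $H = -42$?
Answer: $-9502$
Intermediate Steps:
$D = -42$
$Z{\left(b \right)} = -42$
$\left(Z{\left(-61 \right)} + \left(-20\right) \left(-23\right) 9\right) - 13600 = \left(-42 + \left(-20\right) \left(-23\right) 9\right) - 13600 = \left(-42 + 460 \cdot 9\right) - 13600 = \left(-42 + 4140\right) - 13600 = 4098 - 13600 = -9502$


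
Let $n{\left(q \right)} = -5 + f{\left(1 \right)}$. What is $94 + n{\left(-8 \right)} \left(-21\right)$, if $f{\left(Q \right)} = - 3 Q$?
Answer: $262$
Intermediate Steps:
$n{\left(q \right)} = -8$ ($n{\left(q \right)} = -5 - 3 = -8$)
$94 + n{\left(-8 \right)} \left(-21\right) = 94 - -168 = 94 + 168 = 262$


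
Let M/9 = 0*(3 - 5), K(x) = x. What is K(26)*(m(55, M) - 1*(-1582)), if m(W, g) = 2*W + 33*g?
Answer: 43992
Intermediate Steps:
M = 0 (M = 9*(0*(3 - 5)) = 9*(0*(-2)) = 9*0 = 0)
K(26)*(m(55, M) - 1*(-1582)) = 26*((2*55 + 33*0) - 1*(-1582)) = 26*((110 + 0) + 1582) = 26*(110 + 1582) = 26*1692 = 43992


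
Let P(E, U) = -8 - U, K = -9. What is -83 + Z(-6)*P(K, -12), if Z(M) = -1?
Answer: -87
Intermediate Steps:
-83 + Z(-6)*P(K, -12) = -83 - (-8 - 1*(-12)) = -83 - (-8 + 12) = -83 - 1*4 = -83 - 4 = -87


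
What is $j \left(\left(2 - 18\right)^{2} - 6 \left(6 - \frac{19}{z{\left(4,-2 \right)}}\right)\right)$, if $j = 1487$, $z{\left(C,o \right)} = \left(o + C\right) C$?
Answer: $\frac{1393319}{4} \approx 3.4833 \cdot 10^{5}$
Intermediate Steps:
$z{\left(C,o \right)} = C \left(C + o\right)$ ($z{\left(C,o \right)} = \left(C + o\right) C = C \left(C + o\right)$)
$j \left(\left(2 - 18\right)^{2} - 6 \left(6 - \frac{19}{z{\left(4,-2 \right)}}\right)\right) = 1487 \left(\left(2 - 18\right)^{2} - 6 \left(6 - \frac{19}{4 \left(4 - 2\right)}\right)\right) = 1487 \left(\left(-16\right)^{2} - 6 \left(6 - \frac{19}{4 \cdot 2}\right)\right) = 1487 \left(256 - 6 \left(6 - \frac{19}{8}\right)\right) = 1487 \left(256 - \frac{87}{4}\right) = 1487 \cdot \frac{937}{4} = \frac{1393319}{4}$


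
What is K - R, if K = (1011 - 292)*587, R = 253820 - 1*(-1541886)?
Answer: -1373653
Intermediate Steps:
R = 1795706 (R = 253820 + 1541886 = 1795706)
K = 422053 (K = 719*587 = 422053)
K - R = 422053 - 1*1795706 = 422053 - 1795706 = -1373653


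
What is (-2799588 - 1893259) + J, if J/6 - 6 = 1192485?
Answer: 2462099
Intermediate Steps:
J = 7154946 (J = 36 + 6*1192485 = 36 + 7154910 = 7154946)
(-2799588 - 1893259) + J = (-2799588 - 1893259) + 7154946 = -4692847 + 7154946 = 2462099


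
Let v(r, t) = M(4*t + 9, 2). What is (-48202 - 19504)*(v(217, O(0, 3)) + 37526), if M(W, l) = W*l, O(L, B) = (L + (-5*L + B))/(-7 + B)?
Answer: -2541547828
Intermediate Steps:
O(L, B) = (B - 4*L)/(-7 + B) (O(L, B) = (L + (B - 5*L))/(-7 + B) = (B - 4*L)/(-7 + B))
v(r, t) = 18 + 8*t (v(r, t) = (4*t + 9)*2 = (9 + 4*t)*2 = 18 + 8*t)
(-48202 - 19504)*(v(217, O(0, 3)) + 37526) = (-48202 - 19504)*((18 + 8*((3 - 4*0)/(-7 + 3))) + 37526) = -67706*((18 + 8*((3 + 0)/(-4))) + 37526) = -67706*((18 + 8*(-1/4*3)) + 37526) = -67706*((18 + 8*(-3/4)) + 37526) = -67706*((18 - 6) + 37526) = -67706*(12 + 37526) = -67706*37538 = -2541547828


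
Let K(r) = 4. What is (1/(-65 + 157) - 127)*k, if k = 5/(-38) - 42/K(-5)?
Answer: 1179983/874 ≈ 1350.1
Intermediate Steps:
k = -202/19 (k = 5/(-38) - 42/4 = 5*(-1/38) - 42*¼ = -5/38 - 21/2 = -202/19 ≈ -10.632)
(1/(-65 + 157) - 127)*k = (1/(-65 + 157) - 127)*(-202/19) = (1/92 - 127)*(-202/19) = -11683/92*(-202/19) = 1179983/874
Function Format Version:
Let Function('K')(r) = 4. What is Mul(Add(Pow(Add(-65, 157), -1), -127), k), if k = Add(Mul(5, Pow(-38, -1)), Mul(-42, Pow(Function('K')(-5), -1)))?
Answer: Rational(1179983, 874) ≈ 1350.1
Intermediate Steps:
k = Rational(-202, 19) (k = Add(Mul(5, Pow(-38, -1)), Mul(-42, Pow(4, -1))) = Add(Mul(5, Rational(-1, 38)), Mul(-42, Rational(1, 4))) = Add(Rational(-5, 38), Rational(-21, 2)) = Rational(-202, 19) ≈ -10.632)
Mul(Add(Pow(Add(-65, 157), -1), -127), k) = Mul(Add(Pow(Add(-65, 157), -1), -127), Rational(-202, 19)) = Mul(Add(Pow(92, -1), -127), Rational(-202, 19)) = Mul(Add(Rational(1, 92), -127), Rational(-202, 19)) = Mul(Rational(-11683, 92), Rational(-202, 19)) = Rational(1179983, 874)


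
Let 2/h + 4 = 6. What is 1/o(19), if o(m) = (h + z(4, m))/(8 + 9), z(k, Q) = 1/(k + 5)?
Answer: 153/10 ≈ 15.300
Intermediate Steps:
z(k, Q) = 1/(5 + k)
h = 1 (h = 2/(-4 + 6) = 2/2 = 2*(½) = 1)
o(m) = 10/153 (o(m) = (1 + 1/(5 + 4))/(8 + 9) = (1 + 1/9)/17 = (1 + ⅑)*(1/17) = (10/9)*(1/17) = 10/153)
1/o(19) = 1/(10/153) = 153/10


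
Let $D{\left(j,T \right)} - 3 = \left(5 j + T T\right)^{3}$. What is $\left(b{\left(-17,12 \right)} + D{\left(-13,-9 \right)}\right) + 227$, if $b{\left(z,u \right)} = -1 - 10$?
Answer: $4315$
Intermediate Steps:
$b{\left(z,u \right)} = -11$ ($b{\left(z,u \right)} = -1 - 10 = -11$)
$D{\left(j,T \right)} = 3 + \left(T^{2} + 5 j\right)^{3}$ ($D{\left(j,T \right)} = 3 + \left(5 j + T T\right)^{3} = 3 + \left(5 j + T^{2}\right)^{3} = 3 + \left(T^{2} + 5 j\right)^{3}$)
$\left(b{\left(-17,12 \right)} + D{\left(-13,-9 \right)}\right) + 227 = \left(-11 + \left(3 + \left(\left(-9\right)^{2} + 5 \left(-13\right)\right)^{3}\right)\right) + 227 = \left(-11 + \left(3 + \left(81 - 65\right)^{3}\right)\right) + 227 = \left(-11 + \left(3 + 16^{3}\right)\right) + 227 = \left(-11 + \left(3 + 4096\right)\right) + 227 = \left(-11 + 4099\right) + 227 = 4088 + 227 = 4315$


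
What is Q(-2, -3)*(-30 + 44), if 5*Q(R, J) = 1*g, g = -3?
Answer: -42/5 ≈ -8.4000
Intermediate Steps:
Q(R, J) = -3/5 (Q(R, J) = (1*(-3))/5 = (1/5)*(-3) = -3/5)
Q(-2, -3)*(-30 + 44) = -3*(-30 + 44)/5 = -3/5*14 = -42/5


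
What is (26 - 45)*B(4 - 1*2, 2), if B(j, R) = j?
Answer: -38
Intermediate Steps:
(26 - 45)*B(4 - 1*2, 2) = (26 - 45)*(4 - 1*2) = -19*(4 - 2) = -19*2 = -38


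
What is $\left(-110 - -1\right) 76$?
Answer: $-8284$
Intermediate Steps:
$\left(-110 - -1\right) 76 = \left(-110 + \left(-1 + 2\right)\right) 76 = \left(-110 + 1\right) 76 = \left(-109\right) 76 = -8284$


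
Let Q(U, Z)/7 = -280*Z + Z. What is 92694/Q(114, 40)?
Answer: -2207/1860 ≈ -1.1866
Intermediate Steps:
Q(U, Z) = -1953*Z (Q(U, Z) = 7*(-280*Z + Z) = 7*(-279*Z) = -1953*Z)
92694/Q(114, 40) = 92694/((-1953*40)) = 92694/(-78120) = 92694*(-1/78120) = -2207/1860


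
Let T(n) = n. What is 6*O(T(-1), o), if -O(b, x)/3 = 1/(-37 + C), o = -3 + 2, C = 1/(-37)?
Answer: 333/685 ≈ 0.48613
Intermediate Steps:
C = -1/37 ≈ -0.027027
o = -1
O(b, x) = 111/1370 (O(b, x) = -3/(-37 - 1/37) = -3/(-1370/37) = -3*(-37/1370) = 111/1370)
6*O(T(-1), o) = 6*(111/1370) = 333/685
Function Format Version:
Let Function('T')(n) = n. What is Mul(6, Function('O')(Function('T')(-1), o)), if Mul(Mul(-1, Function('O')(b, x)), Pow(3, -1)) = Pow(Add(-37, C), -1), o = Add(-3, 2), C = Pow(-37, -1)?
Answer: Rational(333, 685) ≈ 0.48613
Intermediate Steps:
C = Rational(-1, 37) ≈ -0.027027
o = -1
Function('O')(b, x) = Rational(111, 1370) (Function('O')(b, x) = Mul(-3, Pow(Add(-37, Rational(-1, 37)), -1)) = Mul(-3, Pow(Rational(-1370, 37), -1)) = Mul(-3, Rational(-37, 1370)) = Rational(111, 1370))
Mul(6, Function('O')(Function('T')(-1), o)) = Mul(6, Rational(111, 1370)) = Rational(333, 685)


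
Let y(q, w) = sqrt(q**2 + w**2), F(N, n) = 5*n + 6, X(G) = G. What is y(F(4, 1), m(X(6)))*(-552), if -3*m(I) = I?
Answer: -2760*sqrt(5) ≈ -6171.5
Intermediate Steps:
F(N, n) = 6 + 5*n
m(I) = -I/3
y(F(4, 1), m(X(6)))*(-552) = sqrt((6 + 5*1)**2 + (-1/3*6)**2)*(-552) = sqrt((6 + 5)**2 + (-2)**2)*(-552) = sqrt(11**2 + 4)*(-552) = sqrt(121 + 4)*(-552) = sqrt(125)*(-552) = (5*sqrt(5))*(-552) = -2760*sqrt(5)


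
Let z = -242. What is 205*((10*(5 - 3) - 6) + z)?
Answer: -46740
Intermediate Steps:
205*((10*(5 - 3) - 6) + z) = 205*((10*(5 - 3) - 6) - 242) = 205*((10*2 - 6) - 242) = 205*((20 - 6) - 242) = 205*(14 - 242) = 205*(-228) = -46740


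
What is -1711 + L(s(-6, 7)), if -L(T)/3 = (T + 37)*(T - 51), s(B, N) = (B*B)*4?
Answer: -52210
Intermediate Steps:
s(B, N) = 4*B**2 (s(B, N) = B**2*4 = 4*B**2)
L(T) = -3*(-51 + T)*(37 + T) (L(T) = -3*(T + 37)*(T - 51) = -3*(37 + T)*(-51 + T) = -3*(-51 + T)*(37 + T))
-1711 + L(s(-6, 7)) = -1711 + (5661 - 3*(4*(-6)**2)**2 + 42*(4*(-6)**2)) = -1711 + (5661 - 3*(4*36)**2 + 42*(4*36)) = -1711 + (5661 - 3*144**2 + 42*144) = -1711 + (5661 - 3*20736 + 6048) = -1711 + (5661 - 62208 + 6048) = -1711 - 50499 = -52210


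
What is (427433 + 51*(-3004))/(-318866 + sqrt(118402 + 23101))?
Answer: -87442304314/101675384453 - 274229*sqrt(141503)/101675384453 ≈ -0.86103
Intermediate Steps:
(427433 + 51*(-3004))/(-318866 + sqrt(118402 + 23101)) = (427433 - 153204)/(-318866 + sqrt(141503)) = 274229/(-318866 + sqrt(141503))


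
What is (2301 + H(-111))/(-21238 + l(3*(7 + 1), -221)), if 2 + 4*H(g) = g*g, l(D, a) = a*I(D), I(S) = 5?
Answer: -21523/89372 ≈ -0.24082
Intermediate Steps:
l(D, a) = 5*a (l(D, a) = a*5 = 5*a)
H(g) = -½ + g²/4 (H(g) = -½ + (g*g)/4 = -½ + g²/4)
(2301 + H(-111))/(-21238 + l(3*(7 + 1), -221)) = (2301 + (-½ + (¼)*(-111)²))/(-21238 + 5*(-221)) = (2301 + (-½ + (¼)*12321))/(-21238 - 1105) = (2301 + (-½ + 12321/4))/(-22343) = (2301 + 12319/4)*(-1/22343) = (21523/4)*(-1/22343) = -21523/89372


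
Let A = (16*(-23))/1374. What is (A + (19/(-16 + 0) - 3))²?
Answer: 2398354729/120824064 ≈ 19.850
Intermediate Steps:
A = -184/687 (A = -368*1/1374 = -184/687 ≈ -0.26783)
(A + (19/(-16 + 0) - 3))² = (-184/687 + (19/(-16 + 0) - 3))² = (-184/687 + (19/(-16) - 3))² = (-184/687 + (-1/16*19 - 3))² = (-184/687 + (-19/16 - 3))² = (-184/687 - 67/16)² = (-48973/10992)² = 2398354729/120824064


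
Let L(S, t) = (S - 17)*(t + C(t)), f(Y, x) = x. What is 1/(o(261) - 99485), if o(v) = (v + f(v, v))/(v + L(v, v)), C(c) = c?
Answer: -489/48648163 ≈ -1.0052e-5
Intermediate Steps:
L(S, t) = 2*t*(-17 + S) (L(S, t) = (S - 17)*(t + t) = (-17 + S)*(2*t) = 2*t*(-17 + S))
o(v) = 2*v/(v + 2*v*(-17 + v)) (o(v) = (v + v)/(v + 2*v*(-17 + v)) = (2*v)/(v + 2*v*(-17 + v)) = 2*v/(v + 2*v*(-17 + v)))
1/(o(261) - 99485) = 1/(2/(-33 + 2*261) - 99485) = 1/(2/(-33 + 522) - 99485) = 1/(2/489 - 99485) = 1/(-48648163/489) = -489/48648163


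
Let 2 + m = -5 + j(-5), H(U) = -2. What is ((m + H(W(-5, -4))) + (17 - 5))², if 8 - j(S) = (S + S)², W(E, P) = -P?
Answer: 7921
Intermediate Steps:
j(S) = 8 - 4*S² (j(S) = 8 - (S + S)² = 8 - (2*S)² = 8 - 4*S²)
m = -99 (m = -2 + (-5 + (8 - 4*(-5)²)) = -2 + (-5 + (8 - 4*25)) = -2 + (-5 + (8 - 100)) = -2 + (-5 - 92) = -2 - 97 = -99)
((m + H(W(-5, -4))) + (17 - 5))² = ((-99 - 2) + (17 - 5))² = (-101 + 12)² = (-89)² = 7921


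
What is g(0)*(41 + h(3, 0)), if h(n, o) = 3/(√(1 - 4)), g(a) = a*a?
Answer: 0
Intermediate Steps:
g(a) = a²
h(n, o) = -I*√3 (h(n, o) = 3/(√(-3)) = 3/((I*√3)) = 3*(-I*√3/3) = -I*√3)
g(0)*(41 + h(3, 0)) = 0²*(41 - I*√3) = 0*(41 - I*√3) = 0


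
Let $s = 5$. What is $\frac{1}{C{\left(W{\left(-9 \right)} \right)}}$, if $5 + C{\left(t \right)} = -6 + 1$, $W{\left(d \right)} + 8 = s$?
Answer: $- \frac{1}{10} \approx -0.1$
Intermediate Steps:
$W{\left(d \right)} = -3$ ($W{\left(d \right)} = -8 + 5 = -3$)
$C{\left(t \right)} = -10$ ($C{\left(t \right)} = -5 + \left(-6 + 1\right) = -5 - 5 = -10$)
$\frac{1}{C{\left(W{\left(-9 \right)} \right)}} = \frac{1}{-10} = - \frac{1}{10}$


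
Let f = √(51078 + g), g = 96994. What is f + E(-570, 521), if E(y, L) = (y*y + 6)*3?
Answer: 974718 + 2*√37018 ≈ 9.7510e+5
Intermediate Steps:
f = 2*√37018 (f = √(51078 + 96994) = √148072 = 2*√37018 ≈ 384.80)
E(y, L) = 18 + 3*y² (E(y, L) = (y² + 6)*3 = (6 + y²)*3 = 18 + 3*y²)
f + E(-570, 521) = 2*√37018 + (18 + 3*(-570)²) = 2*√37018 + (18 + 3*324900) = 2*√37018 + (18 + 974700) = 2*√37018 + 974718 = 974718 + 2*√37018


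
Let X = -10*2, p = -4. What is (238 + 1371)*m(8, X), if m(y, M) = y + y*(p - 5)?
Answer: -102976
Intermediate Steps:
X = -20
m(y, M) = -8*y (m(y, M) = y + y*(-4 - 5) = y + y*(-9) = y - 9*y = -8*y)
(238 + 1371)*m(8, X) = (238 + 1371)*(-8*8) = 1609*(-64) = -102976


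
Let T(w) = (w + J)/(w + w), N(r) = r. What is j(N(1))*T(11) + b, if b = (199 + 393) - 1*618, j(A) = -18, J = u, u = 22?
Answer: -53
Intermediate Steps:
J = 22
T(w) = (22 + w)/(2*w) (T(w) = (w + 22)/(w + w) = (22 + w)/((2*w)) = (22 + w)*(1/(2*w)) = (22 + w)/(2*w))
b = -26 (b = 592 - 618 = -26)
j(N(1))*T(11) + b = -9*(22 + 11)/11 - 26 = -9*33/11 - 26 = -18*3/2 - 26 = -27 - 26 = -53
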